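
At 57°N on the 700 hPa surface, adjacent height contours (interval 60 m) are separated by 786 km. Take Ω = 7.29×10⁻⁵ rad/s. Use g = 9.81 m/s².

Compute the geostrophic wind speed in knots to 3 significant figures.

Coriolis parameter at 57°N:
f = 2Ω sin φ = 2 × 7.29×10⁻⁵ × sin 57° = 1.22×10⁻⁴ s⁻¹
Height gradient: |∂Z/∂n| = 60 m / 786000 m = 7.63×10⁻⁵
On a pressure surface, geostrophic balance gives V_g = (g/f)|∂Z/∂n|:
V_g = 9.81 × 7.63×10⁻⁵ / 1.22×10⁻⁴ = 6.12 m/s
Converting: 6.12 m/s × 1.944 = 11.9 knots

11.9 knots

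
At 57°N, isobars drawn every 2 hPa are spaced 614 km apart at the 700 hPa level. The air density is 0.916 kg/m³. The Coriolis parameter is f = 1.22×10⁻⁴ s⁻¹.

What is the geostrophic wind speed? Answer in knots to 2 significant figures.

5.7 knots

Pressure gradient: |∂P/∂n| = 200 Pa / 614000 m = 3.26×10⁻⁴ Pa/m
Geostrophic balance (pressure-gradient force = Coriolis force):
V_g = (1/(fρ)) |∂P/∂n| = 3.26×10⁻⁴ / (1.22×10⁻⁴ × 0.916) = 2.91 m/s
Converting: 2.91 m/s × 1.944 = 5.7 knots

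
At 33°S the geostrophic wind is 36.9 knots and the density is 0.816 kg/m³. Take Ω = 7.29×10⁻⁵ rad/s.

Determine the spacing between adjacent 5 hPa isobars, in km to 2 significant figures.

Coriolis parameter at 33°S:
f = 2Ω sin φ = 2 × 7.29×10⁻⁵ × sin 33° = 7.94×10⁻⁵ s⁻¹
Wind speed in SI: 36.9 knots = 19.0 m/s
Geostrophic balance rearranged: |∂P/∂n| = f ρ V_g
|∂P/∂n| = 7.94×10⁻⁵ × 0.816 × 19.0 = 1.23×10⁻³ Pa/m
Isobar spacing: Δn = ΔP/|∂P/∂n| = 500 Pa / 1.23×10⁻³ Pa/m = 406489 m ≈ 410 km

410 km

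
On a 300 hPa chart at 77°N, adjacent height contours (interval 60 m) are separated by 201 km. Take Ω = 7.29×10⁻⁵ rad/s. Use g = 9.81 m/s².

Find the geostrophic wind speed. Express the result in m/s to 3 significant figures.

20.6 m/s

Coriolis parameter at 77°N:
f = 2Ω sin φ = 2 × 7.29×10⁻⁵ × sin 77° = 1.42×10⁻⁴ s⁻¹
Height gradient: |∂Z/∂n| = 60 m / 201000 m = 2.99×10⁻⁴
On a pressure surface, geostrophic balance gives V_g = (g/f)|∂Z/∂n|:
V_g = 9.81 × 2.99×10⁻⁴ / 1.42×10⁻⁴ = 20.6 m/s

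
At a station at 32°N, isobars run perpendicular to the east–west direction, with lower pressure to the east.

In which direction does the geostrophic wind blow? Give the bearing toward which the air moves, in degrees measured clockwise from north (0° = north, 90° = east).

180°

The pressure-gradient force points toward the east (bearing 090°).
Geostrophic balance: in the Northern Hemisphere the Coriolis force deflects motion to the right, so the geostrophic wind blows 90° to the right of the pressure-gradient force (low pressure on the left).
Rotating 090° by 90° clockwise gives 180° — the wind blows toward the south.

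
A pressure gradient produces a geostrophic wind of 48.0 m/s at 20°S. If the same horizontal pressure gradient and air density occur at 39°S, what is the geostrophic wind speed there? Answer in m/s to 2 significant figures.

26 m/s

With the same pressure gradient and density, V_g ∝ 1/f ∝ 1/sin φ.
V₂ = V₁ · sin φ₁ / sin φ₂ = 48.0 × sin 20° / sin 39°
V₂ = 48.0 × 0.3420/0.6293 = 26 m/s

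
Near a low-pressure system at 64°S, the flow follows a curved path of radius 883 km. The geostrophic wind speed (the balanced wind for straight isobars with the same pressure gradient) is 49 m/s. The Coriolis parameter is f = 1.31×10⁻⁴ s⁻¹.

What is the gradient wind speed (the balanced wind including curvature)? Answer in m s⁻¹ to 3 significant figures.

Around a low, centrifugal force acts outward with Coriolis, so pressure-gradient force balances both:
(1/ρ)|∂P/∂n| = fV + V²/R  →  V² + fR·V − fR·V_g = 0
With fR = 1.31×10⁻⁴ × 883×10³ m = 116 m/s:
V = [−fR + √((fR)² + 4 fR V_g)]/2 = [−116 + √(116² + 4×116×49)]/2 = 37.1 m/s
Subgeostrophic (V < V_g = 49 m/s), as expected around a low.

37.1 m s⁻¹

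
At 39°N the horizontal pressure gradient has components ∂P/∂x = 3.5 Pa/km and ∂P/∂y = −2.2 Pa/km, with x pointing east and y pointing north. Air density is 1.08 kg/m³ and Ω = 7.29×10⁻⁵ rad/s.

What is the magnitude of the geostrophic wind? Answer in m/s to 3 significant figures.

41.7 m/s

Coriolis parameter at 39°N:
f = 2Ω sin φ = 2 × 7.29×10⁻⁵ × sin 39° = 9.18×10⁻⁵ s⁻¹
Component geostrophic relations (x east, y north):
u_g = −(1/(fρ)) ∂P/∂y,  v_g = (1/(fρ)) ∂P/∂x
u_g = −(−2.2×10⁻³)/(9.18×10⁻⁵ × 1.08) = 22.2 m/s;  v_g = (3.5×10⁻³)/(9.18×10⁻⁵ × 1.08) = 35.3 m/s
|V_g| = √(u_g² + v_g²) = 41.7 m/s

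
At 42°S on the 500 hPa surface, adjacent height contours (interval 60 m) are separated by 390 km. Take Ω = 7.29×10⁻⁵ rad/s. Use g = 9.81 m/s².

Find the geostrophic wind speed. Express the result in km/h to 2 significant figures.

56 km/h

Coriolis parameter at 42°S:
f = 2Ω sin φ = 2 × 7.29×10⁻⁵ × sin 42° = 9.76×10⁻⁵ s⁻¹
Height gradient: |∂Z/∂n| = 60 m / 390000 m = 1.54×10⁻⁴
On a pressure surface, geostrophic balance gives V_g = (g/f)|∂Z/∂n|:
V_g = 9.81 × 1.54×10⁻⁴ / 9.76×10⁻⁵ = 15.5 m/s
Converting: 15.5 m/s × 3.6 = 56 km/h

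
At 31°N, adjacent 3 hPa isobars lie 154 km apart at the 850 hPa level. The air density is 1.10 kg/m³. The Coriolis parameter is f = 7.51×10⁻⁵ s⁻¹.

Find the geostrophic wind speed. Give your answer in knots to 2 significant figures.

Pressure gradient: |∂P/∂n| = 300 Pa / 154000 m = 1.95×10⁻³ Pa/m
Geostrophic balance (pressure-gradient force = Coriolis force):
V_g = (1/(fρ)) |∂P/∂n| = 1.95×10⁻³ / (7.51×10⁻⁵ × 1.10) = 23.6 m/s
Converting: 23.6 m/s × 1.944 = 46 knots

46 knots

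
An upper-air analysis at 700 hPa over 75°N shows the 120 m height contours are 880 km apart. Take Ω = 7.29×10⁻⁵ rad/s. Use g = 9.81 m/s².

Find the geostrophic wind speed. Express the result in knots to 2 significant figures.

18 knots

Coriolis parameter at 75°N:
f = 2Ω sin φ = 2 × 7.29×10⁻⁵ × sin 75° = 1.41×10⁻⁴ s⁻¹
Height gradient: |∂Z/∂n| = 120 m / 880000 m = 1.36×10⁻⁴
On a pressure surface, geostrophic balance gives V_g = (g/f)|∂Z/∂n|:
V_g = 9.81 × 1.36×10⁻⁴ / 1.41×10⁻⁴ = 9.50 m/s
Converting: 9.50 m/s × 1.944 = 18 knots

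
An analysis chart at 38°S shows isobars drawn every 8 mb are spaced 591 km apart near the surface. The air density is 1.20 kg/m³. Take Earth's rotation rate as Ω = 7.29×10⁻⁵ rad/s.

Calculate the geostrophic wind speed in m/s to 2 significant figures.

13 m/s

Coriolis parameter at 38°S:
f = 2Ω sin φ = 2 × 7.29×10⁻⁵ × sin 38° = 8.98×10⁻⁵ s⁻¹
Pressure gradient: |∂P/∂n| = 800 Pa / 591000 m = 1.35×10⁻³ Pa/m
Geostrophic balance (pressure-gradient force = Coriolis force):
V_g = (1/(fρ)) |∂P/∂n| = 1.35×10⁻³ / (8.98×10⁻⁵ × 1.20) = 12.6 m/s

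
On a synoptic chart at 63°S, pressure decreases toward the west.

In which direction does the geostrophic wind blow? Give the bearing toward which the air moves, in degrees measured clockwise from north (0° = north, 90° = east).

The pressure-gradient force points toward the west (bearing 270°).
Geostrophic balance: in the Southern Hemisphere the Coriolis force deflects motion to the left, so the geostrophic wind blows 90° to the left of the pressure-gradient force (low pressure on the right).
Rotating 270° by 90° counterclockwise gives 180° — the wind blows toward the south.

180°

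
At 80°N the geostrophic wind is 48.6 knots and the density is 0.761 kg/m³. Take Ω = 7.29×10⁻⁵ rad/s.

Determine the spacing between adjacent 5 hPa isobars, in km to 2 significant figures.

Coriolis parameter at 80°N:
f = 2Ω sin φ = 2 × 7.29×10⁻⁵ × sin 80° = 1.44×10⁻⁴ s⁻¹
Wind speed in SI: 48.6 knots = 25.0 m/s
Geostrophic balance rearranged: |∂P/∂n| = f ρ V_g
|∂P/∂n| = 1.44×10⁻⁴ × 0.761 × 25.0 = 2.73×10⁻³ Pa/m
Isobar spacing: Δn = ΔP/|∂P/∂n| = 500 Pa / 2.73×10⁻³ Pa/m = 183021 m ≈ 180 km

180 km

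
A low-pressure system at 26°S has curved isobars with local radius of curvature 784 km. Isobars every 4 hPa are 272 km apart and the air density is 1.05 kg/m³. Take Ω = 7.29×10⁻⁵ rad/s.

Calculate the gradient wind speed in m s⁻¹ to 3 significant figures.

16.5 m s⁻¹

Coriolis parameter at 26°S:
f = 2Ω sin φ = 2 × 7.29×10⁻⁵ × sin 26° = 6.39×10⁻⁵ s⁻¹
Pressure gradient: |∂P/∂n| = 400 Pa / 272000 m = 1.47×10⁻³ Pa/m
Geostrophic speed: V_g = |∂P/∂n|/(fρ) = 1.47×10⁻³/(6.39×10⁻⁵ × 1.05) = 21.9 m/s
Around a low, centrifugal force acts outward with Coriolis, so pressure-gradient force balances both:
(1/ρ)|∂P/∂n| = fV + V²/R  →  V² + fR·V − fR·V_g = 0
With fR = 6.39×10⁻⁵ × 784×10³ m = 50.1 m/s:
V = [−fR + √((fR)² + 4 fR V_g)]/2 = [−50.1 + √(50.1² + 4×50.1×21.9)]/2 = 16.5 m/s
Subgeostrophic (V < V_g = 21.9 m/s), as expected around a low.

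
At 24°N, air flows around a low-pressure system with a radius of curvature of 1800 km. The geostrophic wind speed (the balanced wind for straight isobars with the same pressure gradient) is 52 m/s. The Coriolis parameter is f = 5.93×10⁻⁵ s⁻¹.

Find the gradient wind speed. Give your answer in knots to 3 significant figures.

74.4 knots

Around a low, centrifugal force acts outward with Coriolis, so pressure-gradient force balances both:
(1/ρ)|∂P/∂n| = fV + V²/R  →  V² + fR·V − fR·V_g = 0
With fR = 5.93×10⁻⁵ × 1800×10³ m = 107 m/s:
V = [−fR + √((fR)² + 4 fR V_g)]/2 = [−107 + √(107² + 4×107×52)]/2 = 38.3 m/s
Subgeostrophic (V < V_g = 52 m/s), as expected around a low.
Converting: 38.3 m/s × 1.944 = 74.4 knots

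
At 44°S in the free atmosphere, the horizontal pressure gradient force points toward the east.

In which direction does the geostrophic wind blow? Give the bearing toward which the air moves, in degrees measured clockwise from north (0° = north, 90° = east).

The pressure-gradient force points toward the east (bearing 090°).
Geostrophic balance: in the Southern Hemisphere the Coriolis force deflects motion to the left, so the geostrophic wind blows 90° to the left of the pressure-gradient force (low pressure on the right).
Rotating 090° by 90° counterclockwise gives 000° — the wind blows toward the north.

000°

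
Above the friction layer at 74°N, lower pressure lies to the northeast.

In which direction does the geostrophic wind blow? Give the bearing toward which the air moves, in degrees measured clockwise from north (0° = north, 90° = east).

The pressure-gradient force points toward the northeast (bearing 045°).
Geostrophic balance: in the Northern Hemisphere the Coriolis force deflects motion to the right, so the geostrophic wind blows 90° to the right of the pressure-gradient force (low pressure on the left).
Rotating 045° by 90° clockwise gives 135° — the wind blows toward the southeast.

135°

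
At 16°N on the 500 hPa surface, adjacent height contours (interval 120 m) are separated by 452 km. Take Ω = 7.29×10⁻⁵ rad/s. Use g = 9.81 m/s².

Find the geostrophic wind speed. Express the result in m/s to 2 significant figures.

Coriolis parameter at 16°N:
f = 2Ω sin φ = 2 × 7.29×10⁻⁵ × sin 16° = 4.02×10⁻⁵ s⁻¹
Height gradient: |∂Z/∂n| = 120 m / 452000 m = 2.65×10⁻⁴
On a pressure surface, geostrophic balance gives V_g = (g/f)|∂Z/∂n|:
V_g = 9.81 × 2.65×10⁻⁴ / 4.02×10⁻⁵ = 64.8 m/s

65 m/s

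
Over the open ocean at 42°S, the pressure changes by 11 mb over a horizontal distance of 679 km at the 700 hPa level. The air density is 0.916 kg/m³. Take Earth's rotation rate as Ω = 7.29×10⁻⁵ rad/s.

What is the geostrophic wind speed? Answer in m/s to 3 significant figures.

18.1 m/s

Coriolis parameter at 42°S:
f = 2Ω sin φ = 2 × 7.29×10⁻⁵ × sin 42° = 9.76×10⁻⁵ s⁻¹
Pressure gradient: |∂P/∂n| = 1100 Pa / 679000 m = 1.62×10⁻³ Pa/m
Geostrophic balance (pressure-gradient force = Coriolis force):
V_g = (1/(fρ)) |∂P/∂n| = 1.62×10⁻³ / (9.76×10⁻⁵ × 0.916) = 18.1 m/s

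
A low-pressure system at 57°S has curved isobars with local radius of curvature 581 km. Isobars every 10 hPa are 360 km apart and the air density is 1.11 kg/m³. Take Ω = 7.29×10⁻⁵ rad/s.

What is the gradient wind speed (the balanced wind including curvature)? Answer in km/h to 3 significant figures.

59.7 km/h

Coriolis parameter at 57°S:
f = 2Ω sin φ = 2 × 7.29×10⁻⁵ × sin 57° = 1.22×10⁻⁴ s⁻¹
Pressure gradient: |∂P/∂n| = 1000 Pa / 360000 m = 2.78×10⁻³ Pa/m
Geostrophic speed: V_g = |∂P/∂n|/(fρ) = 2.78×10⁻³/(1.22×10⁻⁴ × 1.11) = 20.5 m/s
Around a low, centrifugal force acts outward with Coriolis, so pressure-gradient force balances both:
(1/ρ)|∂P/∂n| = fV + V²/R  →  V² + fR·V − fR·V_g = 0
With fR = 1.22×10⁻⁴ × 581×10³ m = 71.0 m/s:
V = [−fR + √((fR)² + 4 fR V_g)]/2 = [−71.0 + √(71.0² + 4×71.0×20.5)]/2 = 16.6 m/s
Subgeostrophic (V < V_g = 20.5 m/s), as expected around a low.
Converting: 16.6 m/s × 3.6 = 59.7 km/h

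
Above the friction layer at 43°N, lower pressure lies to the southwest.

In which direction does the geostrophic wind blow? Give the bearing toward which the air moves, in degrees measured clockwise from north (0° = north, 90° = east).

315°

The pressure-gradient force points toward the southwest (bearing 225°).
Geostrophic balance: in the Northern Hemisphere the Coriolis force deflects motion to the right, so the geostrophic wind blows 90° to the right of the pressure-gradient force (low pressure on the left).
Rotating 225° by 90° clockwise gives 315° — the wind blows toward the northwest.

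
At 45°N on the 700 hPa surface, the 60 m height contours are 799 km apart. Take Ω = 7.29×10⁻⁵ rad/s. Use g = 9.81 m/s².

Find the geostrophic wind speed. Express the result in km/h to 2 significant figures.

26 km/h

Coriolis parameter at 45°N:
f = 2Ω sin φ = 2 × 7.29×10⁻⁵ × sin 45° = 1.03×10⁻⁴ s⁻¹
Height gradient: |∂Z/∂n| = 60 m / 799000 m = 7.51×10⁻⁵
On a pressure surface, geostrophic balance gives V_g = (g/f)|∂Z/∂n|:
V_g = 9.81 × 7.51×10⁻⁵ / 1.03×10⁻⁴ = 7.15 m/s
Converting: 7.15 m/s × 3.6 = 26 km/h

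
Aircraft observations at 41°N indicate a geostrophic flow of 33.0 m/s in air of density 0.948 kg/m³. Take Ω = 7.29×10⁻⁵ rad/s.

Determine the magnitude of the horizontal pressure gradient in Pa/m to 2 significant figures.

3.0×10⁻³ Pa/m

Coriolis parameter at 41°N:
f = 2Ω sin φ = 2 × 7.29×10⁻⁵ × sin 41° = 9.57×10⁻⁵ s⁻¹
Geostrophic balance rearranged: |∂P/∂n| = f ρ V_g
|∂P/∂n| = 9.57×10⁻⁵ × 0.948 × 33.0 = 2.99×10⁻³ Pa/m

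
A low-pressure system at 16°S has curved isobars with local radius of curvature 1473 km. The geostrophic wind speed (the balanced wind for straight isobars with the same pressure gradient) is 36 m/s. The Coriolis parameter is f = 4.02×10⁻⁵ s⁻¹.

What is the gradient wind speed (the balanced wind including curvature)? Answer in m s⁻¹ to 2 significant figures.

Around a low, centrifugal force acts outward with Coriolis, so pressure-gradient force balances both:
(1/ρ)|∂P/∂n| = fV + V²/R  →  V² + fR·V − fR·V_g = 0
With fR = 4.02×10⁻⁵ × 1473×10³ m = 59.2 m/s:
V = [−fR + √((fR)² + 4 fR V_g)]/2 = [−59.2 + √(59.2² + 4×59.2×36)]/2 = 25.2 m/s
Subgeostrophic (V < V_g = 36 m/s), as expected around a low.

25 m s⁻¹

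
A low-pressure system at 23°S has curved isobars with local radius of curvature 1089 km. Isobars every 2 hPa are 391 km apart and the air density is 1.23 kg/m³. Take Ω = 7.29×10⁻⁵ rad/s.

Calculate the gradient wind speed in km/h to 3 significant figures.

23.8 km/h

Coriolis parameter at 23°S:
f = 2Ω sin φ = 2 × 7.29×10⁻⁵ × sin 23° = 5.70×10⁻⁵ s⁻¹
Pressure gradient: |∂P/∂n| = 200 Pa / 391000 m = 5.12×10⁻⁴ Pa/m
Geostrophic speed: V_g = |∂P/∂n|/(fρ) = 5.12×10⁻⁴/(5.70×10⁻⁵ × 1.23) = 7.30 m/s
Around a low, centrifugal force acts outward with Coriolis, so pressure-gradient force balances both:
(1/ρ)|∂P/∂n| = fV + V²/R  →  V² + fR·V − fR·V_g = 0
With fR = 5.70×10⁻⁵ × 1089×10³ m = 62.0 m/s:
V = [−fR + √((fR)² + 4 fR V_g)]/2 = [−62.0 + √(62.0² + 4×62.0×7.3)]/2 = 6.6 m/s
Subgeostrophic (V < V_g = 7.3 m/s), as expected around a low.
Converting: 6.6 m/s × 3.6 = 23.8 km/h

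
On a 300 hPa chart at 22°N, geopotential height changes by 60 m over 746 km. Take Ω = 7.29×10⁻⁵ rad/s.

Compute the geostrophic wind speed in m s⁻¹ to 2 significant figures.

14 m s⁻¹

Coriolis parameter at 22°N:
f = 2Ω sin φ = 2 × 7.29×10⁻⁵ × sin 22° = 5.46×10⁻⁵ s⁻¹
Height gradient: |∂Z/∂n| = 60 m / 746000 m = 8.04×10⁻⁵
On a pressure surface, geostrophic balance gives V_g = (g/f)|∂Z/∂n|:
V_g = 9.81 × 8.04×10⁻⁵ / 5.46×10⁻⁵ = 14.4 m/s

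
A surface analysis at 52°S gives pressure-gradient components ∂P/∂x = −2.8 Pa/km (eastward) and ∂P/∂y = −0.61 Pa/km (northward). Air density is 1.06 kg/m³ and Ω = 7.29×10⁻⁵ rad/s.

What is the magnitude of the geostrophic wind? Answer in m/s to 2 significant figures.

Coriolis parameter at 52°S:
f = 2Ω sin φ = 2 × 7.29×10⁻⁵ × sin 52° = 1.15×10⁻⁴ s⁻¹
In the Southern Hemisphere f is negative: f = −1.15×10⁻⁴ s⁻¹.
Component geostrophic relations (x east, y north):
u_g = −(1/(fρ)) ∂P/∂y,  v_g = (1/(fρ)) ∂P/∂x
u_g = −(−0.61×10⁻³)/(−1.15×10⁻⁴ × 1.06) = −5.01 m/s;  v_g = (−2.8×10⁻³)/(−1.15×10⁻⁴ × 1.06) = 23.0 m/s
|V_g| = √(u_g² + v_g²) = 23.5 m/s

24 m/s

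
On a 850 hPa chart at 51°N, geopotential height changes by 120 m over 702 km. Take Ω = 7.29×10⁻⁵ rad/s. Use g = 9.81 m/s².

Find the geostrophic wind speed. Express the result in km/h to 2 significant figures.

Coriolis parameter at 51°N:
f = 2Ω sin φ = 2 × 7.29×10⁻⁵ × sin 51° = 1.13×10⁻⁴ s⁻¹
Height gradient: |∂Z/∂n| = 120 m / 702000 m = 1.71×10⁻⁴
On a pressure surface, geostrophic balance gives V_g = (g/f)|∂Z/∂n|:
V_g = 9.81 × 1.71×10⁻⁴ / 1.13×10⁻⁴ = 14.8 m/s
Converting: 14.8 m/s × 3.6 = 53 km/h

53 km/h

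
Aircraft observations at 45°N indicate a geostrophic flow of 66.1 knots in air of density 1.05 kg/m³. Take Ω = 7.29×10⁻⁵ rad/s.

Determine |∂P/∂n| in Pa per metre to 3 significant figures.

Coriolis parameter at 45°N:
f = 2Ω sin φ = 2 × 7.29×10⁻⁵ × sin 45° = 1.03×10⁻⁴ s⁻¹
Wind speed in SI: 66.1 knots = 34.0 m/s
Geostrophic balance rearranged: |∂P/∂n| = f ρ V_g
|∂P/∂n| = 1.03×10⁻⁴ × 1.05 × 34.0 = 3.68×10⁻³ Pa/m

3.68×10⁻³ Pa/m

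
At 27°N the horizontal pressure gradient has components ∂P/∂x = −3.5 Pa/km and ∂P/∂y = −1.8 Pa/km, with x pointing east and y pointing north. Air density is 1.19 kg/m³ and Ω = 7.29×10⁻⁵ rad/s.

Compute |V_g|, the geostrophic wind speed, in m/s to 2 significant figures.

50 m/s

Coriolis parameter at 27°N:
f = 2Ω sin φ = 2 × 7.29×10⁻⁵ × sin 27° = 6.62×10⁻⁵ s⁻¹
Component geostrophic relations (x east, y north):
u_g = −(1/(fρ)) ∂P/∂y,  v_g = (1/(fρ)) ∂P/∂x
u_g = −(−1.8×10⁻³)/(6.62×10⁻⁵ × 1.19) = 22.9 m/s;  v_g = (−3.5×10⁻³)/(6.62×10⁻⁵ × 1.19) = −44.4 m/s
|V_g| = √(u_g² + v_g²) = 50.0 m/s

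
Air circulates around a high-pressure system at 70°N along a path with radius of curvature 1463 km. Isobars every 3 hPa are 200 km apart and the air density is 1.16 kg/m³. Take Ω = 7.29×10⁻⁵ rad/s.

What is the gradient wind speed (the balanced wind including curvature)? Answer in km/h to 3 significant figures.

Coriolis parameter at 70°N:
f = 2Ω sin φ = 2 × 7.29×10⁻⁵ × sin 70° = 1.37×10⁻⁴ s⁻¹
Pressure gradient: |∂P/∂n| = 300 Pa / 200000 m = 1.50×10⁻³ Pa/m
Geostrophic speed: V_g = |∂P/∂n|/(fρ) = 1.50×10⁻³/(1.37×10⁻⁴ × 1.16) = 9.44 m/s
Around a high, pressure-gradient force acts outward with centrifugal, so Coriolis balances both:
fV = (1/ρ)|∂P/∂n| + V²/R  →  V² − fR·V + fR·V_g = 0
With fR = 1.37×10⁻⁴ × 1463×10³ m = 200 m/s:
V = [fR − √((fR)² − 4 fR V_g)]/2 = [200 − √(200² − 4×200×9.44)]/2 = 9.93 m/s
Supergeostrophic (V > V_g = 9.44 m/s), as expected around a high.
Converting: 9.93 m/s × 3.6 = 35.7 km/h

35.7 km/h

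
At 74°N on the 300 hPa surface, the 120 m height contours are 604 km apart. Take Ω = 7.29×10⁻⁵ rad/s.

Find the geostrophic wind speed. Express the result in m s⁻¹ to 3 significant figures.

Coriolis parameter at 74°N:
f = 2Ω sin φ = 2 × 7.29×10⁻⁵ × sin 74° = 1.40×10⁻⁴ s⁻¹
Height gradient: |∂Z/∂n| = 120 m / 604000 m = 1.99×10⁻⁴
On a pressure surface, geostrophic balance gives V_g = (g/f)|∂Z/∂n|:
V_g = 9.81 × 1.99×10⁻⁴ / 1.40×10⁻⁴ = 13.9 m/s

13.9 m s⁻¹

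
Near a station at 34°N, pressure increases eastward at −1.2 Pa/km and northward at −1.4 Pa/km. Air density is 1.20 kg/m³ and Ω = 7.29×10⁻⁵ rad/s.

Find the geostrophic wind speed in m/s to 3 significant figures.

Coriolis parameter at 34°N:
f = 2Ω sin φ = 2 × 7.29×10⁻⁵ × sin 34° = 8.15×10⁻⁵ s⁻¹
Component geostrophic relations (x east, y north):
u_g = −(1/(fρ)) ∂P/∂y,  v_g = (1/(fρ)) ∂P/∂x
u_g = −(−1.4×10⁻³)/(8.15×10⁻⁵ × 1.20) = 14.3 m/s;  v_g = (−1.2×10⁻³)/(8.15×10⁻⁵ × 1.20) = −12.3 m/s
|V_g| = √(u_g² + v_g²) = 18.8 m/s

18.8 m/s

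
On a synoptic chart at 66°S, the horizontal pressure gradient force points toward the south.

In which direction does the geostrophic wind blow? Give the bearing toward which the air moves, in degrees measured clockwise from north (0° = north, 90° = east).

The pressure-gradient force points toward the south (bearing 180°).
Geostrophic balance: in the Southern Hemisphere the Coriolis force deflects motion to the left, so the geostrophic wind blows 90° to the left of the pressure-gradient force (low pressure on the right).
Rotating 180° by 90° counterclockwise gives 090° — the wind blows toward the east.

090°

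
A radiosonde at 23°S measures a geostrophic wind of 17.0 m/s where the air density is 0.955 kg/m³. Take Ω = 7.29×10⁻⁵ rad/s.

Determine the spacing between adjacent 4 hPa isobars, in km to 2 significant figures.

430 km

Coriolis parameter at 23°S:
f = 2Ω sin φ = 2 × 7.29×10⁻⁵ × sin 23° = 5.70×10⁻⁵ s⁻¹
Geostrophic balance rearranged: |∂P/∂n| = f ρ V_g
|∂P/∂n| = 5.70×10⁻⁵ × 0.955 × 17.0 = 9.25×10⁻⁴ Pa/m
Isobar spacing: Δn = ΔP/|∂P/∂n| = 400 Pa / 9.25×10⁻⁴ Pa/m = 432486 m ≈ 430 km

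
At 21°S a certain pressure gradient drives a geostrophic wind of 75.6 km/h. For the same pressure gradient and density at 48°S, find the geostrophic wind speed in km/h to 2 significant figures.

36 km/h

With the same pressure gradient and density, V_g ∝ 1/f ∝ 1/sin φ.
V₂ = V₁ · sin φ₁ / sin φ₂ = 75.6 × sin 21° / sin 48°
V₂ = 75.6 × 0.3584/0.7431 = 36 km/h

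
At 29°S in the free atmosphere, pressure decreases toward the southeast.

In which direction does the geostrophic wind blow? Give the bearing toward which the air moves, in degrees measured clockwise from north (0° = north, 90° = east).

045°

The pressure-gradient force points toward the southeast (bearing 135°).
Geostrophic balance: in the Southern Hemisphere the Coriolis force deflects motion to the left, so the geostrophic wind blows 90° to the left of the pressure-gradient force (low pressure on the right).
Rotating 135° by 90° counterclockwise gives 045° — the wind blows toward the northeast.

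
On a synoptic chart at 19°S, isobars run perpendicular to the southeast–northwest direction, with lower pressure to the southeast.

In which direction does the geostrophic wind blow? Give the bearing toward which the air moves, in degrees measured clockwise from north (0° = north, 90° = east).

045°

The pressure-gradient force points toward the southeast (bearing 135°).
Geostrophic balance: in the Southern Hemisphere the Coriolis force deflects motion to the left, so the geostrophic wind blows 90° to the left of the pressure-gradient force (low pressure on the right).
Rotating 135° by 90° counterclockwise gives 045° — the wind blows toward the northeast.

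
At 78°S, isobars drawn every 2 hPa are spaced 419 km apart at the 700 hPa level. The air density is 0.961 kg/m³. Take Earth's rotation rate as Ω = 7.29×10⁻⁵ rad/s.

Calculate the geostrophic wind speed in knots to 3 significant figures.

Coriolis parameter at 78°S:
f = 2Ω sin φ = 2 × 7.29×10⁻⁵ × sin 78° = 1.43×10⁻⁴ s⁻¹
Pressure gradient: |∂P/∂n| = 200 Pa / 419000 m = 4.77×10⁻⁴ Pa/m
Geostrophic balance (pressure-gradient force = Coriolis force):
V_g = (1/(fρ)) |∂P/∂n| = 4.77×10⁻⁴ / (1.43×10⁻⁴ × 0.961) = 3.48 m/s
Converting: 3.48 m/s × 1.944 = 6.77 knots

6.77 knots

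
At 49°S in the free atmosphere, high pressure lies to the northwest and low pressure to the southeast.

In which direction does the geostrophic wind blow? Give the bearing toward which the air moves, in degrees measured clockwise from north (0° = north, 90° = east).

045°

The pressure-gradient force points toward the southeast (bearing 135°).
Geostrophic balance: in the Southern Hemisphere the Coriolis force deflects motion to the left, so the geostrophic wind blows 90° to the left of the pressure-gradient force (low pressure on the right).
Rotating 135° by 90° counterclockwise gives 045° — the wind blows toward the northeast.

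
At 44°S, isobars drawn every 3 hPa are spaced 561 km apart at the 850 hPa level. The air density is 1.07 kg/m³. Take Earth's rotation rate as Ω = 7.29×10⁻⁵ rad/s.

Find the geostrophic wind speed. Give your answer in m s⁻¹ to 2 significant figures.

Coriolis parameter at 44°S:
f = 2Ω sin φ = 2 × 7.29×10⁻⁵ × sin 44° = 1.01×10⁻⁴ s⁻¹
Pressure gradient: |∂P/∂n| = 300 Pa / 561000 m = 5.35×10⁻⁴ Pa/m
Geostrophic balance (pressure-gradient force = Coriolis force):
V_g = (1/(fρ)) |∂P/∂n| = 5.35×10⁻⁴ / (1.01×10⁻⁴ × 1.07) = 4.93 m/s

4.9 m s⁻¹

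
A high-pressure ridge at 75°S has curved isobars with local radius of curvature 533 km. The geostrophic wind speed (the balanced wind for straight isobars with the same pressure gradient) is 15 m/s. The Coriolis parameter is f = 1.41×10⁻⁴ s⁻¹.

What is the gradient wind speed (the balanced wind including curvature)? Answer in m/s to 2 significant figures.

21 m/s

Around a high, pressure-gradient force acts outward with centrifugal, so Coriolis balances both:
fV = (1/ρ)|∂P/∂n| + V²/R  →  V² − fR·V + fR·V_g = 0
With fR = 1.41×10⁻⁴ × 533×10³ m = 75.2 m/s:
V = [fR − √((fR)² − 4 fR V_g)]/2 = [75.2 − √(75.2² − 4×75.2×15)]/2 = 20.7 m/s
Supergeostrophic (V > V_g = 15 m/s), as expected around a high.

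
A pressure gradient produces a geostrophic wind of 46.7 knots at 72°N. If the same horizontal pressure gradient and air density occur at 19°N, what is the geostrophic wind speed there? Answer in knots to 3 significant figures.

136 knots

With the same pressure gradient and density, V_g ∝ 1/f ∝ 1/sin φ.
V₂ = V₁ · sin φ₁ / sin φ₂ = 46.7 × sin 72° / sin 19°
V₂ = 46.7 × 0.9511/0.3256 = 136 knots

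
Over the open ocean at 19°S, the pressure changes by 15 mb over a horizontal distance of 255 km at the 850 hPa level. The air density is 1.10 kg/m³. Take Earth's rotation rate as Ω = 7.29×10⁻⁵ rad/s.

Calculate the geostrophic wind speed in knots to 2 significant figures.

220 knots

Coriolis parameter at 19°S:
f = 2Ω sin φ = 2 × 7.29×10⁻⁵ × sin 19° = 4.75×10⁻⁵ s⁻¹
Pressure gradient: |∂P/∂n| = 1500 Pa / 255000 m = 5.88×10⁻³ Pa/m
Geostrophic balance (pressure-gradient force = Coriolis force):
V_g = (1/(fρ)) |∂P/∂n| = 5.88×10⁻³ / (4.75×10⁻⁵ × 1.10) = 113 m/s
Converting: 113 m/s × 1.944 = 220 knots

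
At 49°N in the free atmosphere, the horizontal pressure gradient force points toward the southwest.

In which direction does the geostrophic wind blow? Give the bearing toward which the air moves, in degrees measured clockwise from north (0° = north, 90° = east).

The pressure-gradient force points toward the southwest (bearing 225°).
Geostrophic balance: in the Northern Hemisphere the Coriolis force deflects motion to the right, so the geostrophic wind blows 90° to the right of the pressure-gradient force (low pressure on the left).
Rotating 225° by 90° clockwise gives 315° — the wind blows toward the northwest.

315°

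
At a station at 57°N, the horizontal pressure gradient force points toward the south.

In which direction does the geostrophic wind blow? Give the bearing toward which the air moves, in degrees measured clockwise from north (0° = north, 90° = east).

The pressure-gradient force points toward the south (bearing 180°).
Geostrophic balance: in the Northern Hemisphere the Coriolis force deflects motion to the right, so the geostrophic wind blows 90° to the right of the pressure-gradient force (low pressure on the left).
Rotating 180° by 90° clockwise gives 270° — the wind blows toward the west.

270°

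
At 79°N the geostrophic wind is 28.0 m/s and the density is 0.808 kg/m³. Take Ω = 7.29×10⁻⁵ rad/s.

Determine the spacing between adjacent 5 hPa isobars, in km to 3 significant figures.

Coriolis parameter at 79°N:
f = 2Ω sin φ = 2 × 7.29×10⁻⁵ × sin 79° = 1.43×10⁻⁴ s⁻¹
Geostrophic balance rearranged: |∂P/∂n| = f ρ V_g
|∂P/∂n| = 1.43×10⁻⁴ × 0.808 × 28.0 = 3.24×10⁻³ Pa/m
Isobar spacing: Δn = ΔP/|∂P/∂n| = 500 Pa / 3.24×10⁻³ Pa/m = 154417 m ≈ 154 km

154 km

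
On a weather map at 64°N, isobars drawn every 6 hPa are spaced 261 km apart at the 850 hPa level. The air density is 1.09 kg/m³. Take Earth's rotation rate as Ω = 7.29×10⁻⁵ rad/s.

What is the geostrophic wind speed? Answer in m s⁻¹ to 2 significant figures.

16 m s⁻¹

Coriolis parameter at 64°N:
f = 2Ω sin φ = 2 × 7.29×10⁻⁵ × sin 64° = 1.31×10⁻⁴ s⁻¹
Pressure gradient: |∂P/∂n| = 600 Pa / 261000 m = 2.30×10⁻³ Pa/m
Geostrophic balance (pressure-gradient force = Coriolis force):
V_g = (1/(fρ)) |∂P/∂n| = 2.30×10⁻³ / (1.31×10⁻⁴ × 1.09) = 16.1 m/s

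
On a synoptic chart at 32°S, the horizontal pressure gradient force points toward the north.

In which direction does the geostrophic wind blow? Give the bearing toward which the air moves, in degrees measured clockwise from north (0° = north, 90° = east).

The pressure-gradient force points toward the north (bearing 000°).
Geostrophic balance: in the Southern Hemisphere the Coriolis force deflects motion to the left, so the geostrophic wind blows 90° to the left of the pressure-gradient force (low pressure on the right).
Rotating 000° by 90° counterclockwise gives 270° — the wind blows toward the west.

270°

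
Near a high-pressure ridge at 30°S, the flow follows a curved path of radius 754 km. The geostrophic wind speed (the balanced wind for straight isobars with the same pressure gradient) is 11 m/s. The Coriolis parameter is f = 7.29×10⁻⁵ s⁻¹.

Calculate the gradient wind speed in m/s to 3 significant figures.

15.2 m/s

Around a high, pressure-gradient force acts outward with centrifugal, so Coriolis balances both:
fV = (1/ρ)|∂P/∂n| + V²/R  →  V² − fR·V + fR·V_g = 0
With fR = 7.29×10⁻⁵ × 754×10³ m = 55.0 m/s:
V = [fR − √((fR)² − 4 fR V_g)]/2 = [55.0 − √(55.0² − 4×55.0×11)]/2 = 15.2 m/s
Supergeostrophic (V > V_g = 11 m/s), as expected around a high.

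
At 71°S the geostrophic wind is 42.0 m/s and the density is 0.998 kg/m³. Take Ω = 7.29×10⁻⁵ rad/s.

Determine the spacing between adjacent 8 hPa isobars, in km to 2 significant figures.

Coriolis parameter at 71°S:
f = 2Ω sin φ = 2 × 7.29×10⁻⁵ × sin 71° = 1.38×10⁻⁴ s⁻¹
Geostrophic balance rearranged: |∂P/∂n| = f ρ V_g
|∂P/∂n| = 1.38×10⁻⁴ × 0.998 × 42.0 = 5.78×10⁻³ Pa/m
Isobar spacing: Δn = ΔP/|∂P/∂n| = 800 Pa / 5.78×10⁻³ Pa/m = 138447 m ≈ 140 km

140 km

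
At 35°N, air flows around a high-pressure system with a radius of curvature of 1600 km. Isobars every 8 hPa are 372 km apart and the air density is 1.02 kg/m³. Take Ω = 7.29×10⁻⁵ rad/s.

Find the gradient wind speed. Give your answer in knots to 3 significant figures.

65.5 knots

Coriolis parameter at 35°N:
f = 2Ω sin φ = 2 × 7.29×10⁻⁵ × sin 35° = 8.36×10⁻⁵ s⁻¹
Pressure gradient: |∂P/∂n| = 800 Pa / 372000 m = 2.15×10⁻³ Pa/m
Geostrophic speed: V_g = |∂P/∂n|/(fρ) = 2.15×10⁻³/(8.36×10⁻⁵ × 1.02) = 25.2 m/s
Around a high, pressure-gradient force acts outward with centrifugal, so Coriolis balances both:
fV = (1/ρ)|∂P/∂n| + V²/R  →  V² − fR·V + fR·V_g = 0
With fR = 8.36×10⁻⁵ × 1600×10³ m = 134 m/s:
V = [fR − √((fR)² − 4 fR V_g)]/2 = [134 − √(134² − 4×134×25.2)]/2 = 33.7 m/s
Supergeostrophic (V > V_g = 25.2 m/s), as expected around a high.
Converting: 33.7 m/s × 1.944 = 65.5 knots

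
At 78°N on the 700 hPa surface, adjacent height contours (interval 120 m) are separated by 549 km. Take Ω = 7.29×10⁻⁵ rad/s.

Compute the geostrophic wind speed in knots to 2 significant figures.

Coriolis parameter at 78°N:
f = 2Ω sin φ = 2 × 7.29×10⁻⁵ × sin 78° = 1.43×10⁻⁴ s⁻¹
Height gradient: |∂Z/∂n| = 120 m / 549000 m = 2.19×10⁻⁴
On a pressure surface, geostrophic balance gives V_g = (g/f)|∂Z/∂n|:
V_g = 9.81 × 2.19×10⁻⁴ / 1.43×10⁻⁴ = 15.0 m/s
Converting: 15.0 m/s × 1.944 = 29 knots

29 knots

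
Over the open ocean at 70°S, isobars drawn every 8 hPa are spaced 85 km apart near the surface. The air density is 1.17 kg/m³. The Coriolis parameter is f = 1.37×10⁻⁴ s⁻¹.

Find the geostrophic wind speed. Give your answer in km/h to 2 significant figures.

210 km/h

Pressure gradient: |∂P/∂n| = 800 Pa / 85000 m = 9.41×10⁻³ Pa/m
Geostrophic balance (pressure-gradient force = Coriolis force):
V_g = (1/(fρ)) |∂P/∂n| = 9.41×10⁻³ / (1.37×10⁻⁴ × 1.17) = 58.7 m/s
Converting: 58.7 m/s × 3.6 = 210 km/h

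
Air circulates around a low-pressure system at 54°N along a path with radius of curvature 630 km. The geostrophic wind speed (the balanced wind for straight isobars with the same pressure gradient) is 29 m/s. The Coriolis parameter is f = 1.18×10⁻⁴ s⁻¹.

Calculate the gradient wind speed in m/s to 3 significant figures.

22.3 m/s

Around a low, centrifugal force acts outward with Coriolis, so pressure-gradient force balances both:
(1/ρ)|∂P/∂n| = fV + V²/R  →  V² + fR·V − fR·V_g = 0
With fR = 1.18×10⁻⁴ × 630×10³ m = 74.3 m/s:
V = [−fR + √((fR)² + 4 fR V_g)]/2 = [−74.3 + √(74.3² + 4×74.3×29)]/2 = 22.3 m/s
Subgeostrophic (V < V_g = 29 m/s), as expected around a low.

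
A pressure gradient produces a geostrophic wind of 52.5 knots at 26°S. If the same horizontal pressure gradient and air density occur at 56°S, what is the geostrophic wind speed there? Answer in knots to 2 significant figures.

With the same pressure gradient and density, V_g ∝ 1/f ∝ 1/sin φ.
V₂ = V₁ · sin φ₁ / sin φ₂ = 52.5 × sin 26° / sin 56°
V₂ = 52.5 × 0.4384/0.8290 = 28 knots

28 knots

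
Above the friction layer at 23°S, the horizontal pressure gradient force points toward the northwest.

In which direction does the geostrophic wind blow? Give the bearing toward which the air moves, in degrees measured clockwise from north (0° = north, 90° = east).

225°

The pressure-gradient force points toward the northwest (bearing 315°).
Geostrophic balance: in the Southern Hemisphere the Coriolis force deflects motion to the left, so the geostrophic wind blows 90° to the left of the pressure-gradient force (low pressure on the right).
Rotating 315° by 90° counterclockwise gives 225° — the wind blows toward the southwest.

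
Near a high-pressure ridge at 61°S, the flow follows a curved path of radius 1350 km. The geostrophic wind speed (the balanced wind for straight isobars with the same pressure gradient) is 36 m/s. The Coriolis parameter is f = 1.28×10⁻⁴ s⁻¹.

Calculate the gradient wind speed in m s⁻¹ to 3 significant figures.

Around a high, pressure-gradient force acts outward with centrifugal, so Coriolis balances both:
fV = (1/ρ)|∂P/∂n| + V²/R  →  V² − fR·V + fR·V_g = 0
With fR = 1.28×10⁻⁴ × 1350×10³ m = 173 m/s:
V = [fR − √((fR)² − 4 fR V_g)]/2 = [173 − √(173² − 4×173×36)]/2 = 51.1 m/s
Supergeostrophic (V > V_g = 36 m/s), as expected around a high.

51.1 m s⁻¹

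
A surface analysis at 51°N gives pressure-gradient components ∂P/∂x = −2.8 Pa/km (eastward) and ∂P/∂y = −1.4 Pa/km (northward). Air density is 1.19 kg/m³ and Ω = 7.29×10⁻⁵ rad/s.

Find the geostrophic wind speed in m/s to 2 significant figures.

Coriolis parameter at 51°N:
f = 2Ω sin φ = 2 × 7.29×10⁻⁵ × sin 51° = 1.13×10⁻⁴ s⁻¹
Component geostrophic relations (x east, y north):
u_g = −(1/(fρ)) ∂P/∂y,  v_g = (1/(fρ)) ∂P/∂x
u_g = −(−1.4×10⁻³)/(1.13×10⁻⁴ × 1.19) = 10.4 m/s;  v_g = (−2.8×10⁻³)/(1.13×10⁻⁴ × 1.19) = −20.8 m/s
|V_g| = √(u_g² + v_g²) = 23.2 m/s

23 m/s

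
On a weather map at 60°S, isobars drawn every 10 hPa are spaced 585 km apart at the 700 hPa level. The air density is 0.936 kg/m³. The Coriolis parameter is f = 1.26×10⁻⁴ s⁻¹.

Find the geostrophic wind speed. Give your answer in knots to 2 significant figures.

Pressure gradient: |∂P/∂n| = 1000 Pa / 585000 m = 1.71×10⁻³ Pa/m
Geostrophic balance (pressure-gradient force = Coriolis force):
V_g = (1/(fρ)) |∂P/∂n| = 1.71×10⁻³ / (1.26×10⁻⁴ × 0.936) = 14.5 m/s
Converting: 14.5 m/s × 1.944 = 28 knots

28 knots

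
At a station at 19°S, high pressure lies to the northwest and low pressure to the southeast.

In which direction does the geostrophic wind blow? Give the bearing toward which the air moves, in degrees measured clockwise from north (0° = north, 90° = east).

045°

The pressure-gradient force points toward the southeast (bearing 135°).
Geostrophic balance: in the Southern Hemisphere the Coriolis force deflects motion to the left, so the geostrophic wind blows 90° to the left of the pressure-gradient force (low pressure on the right).
Rotating 135° by 90° counterclockwise gives 045° — the wind blows toward the northeast.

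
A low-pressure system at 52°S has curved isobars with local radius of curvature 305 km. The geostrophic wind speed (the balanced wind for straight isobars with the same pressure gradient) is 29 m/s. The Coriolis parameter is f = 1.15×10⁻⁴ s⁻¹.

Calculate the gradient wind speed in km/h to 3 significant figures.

67.9 km/h

Around a low, centrifugal force acts outward with Coriolis, so pressure-gradient force balances both:
(1/ρ)|∂P/∂n| = fV + V²/R  →  V² + fR·V − fR·V_g = 0
With fR = 1.15×10⁻⁴ × 305×10³ m = 35.1 m/s:
V = [−fR + √((fR)² + 4 fR V_g)]/2 = [−35.1 + √(35.1² + 4×35.1×29)]/2 = 18.9 m/s
Subgeostrophic (V < V_g = 29 m/s), as expected around a low.
Converting: 18.9 m/s × 3.6 = 67.9 km/h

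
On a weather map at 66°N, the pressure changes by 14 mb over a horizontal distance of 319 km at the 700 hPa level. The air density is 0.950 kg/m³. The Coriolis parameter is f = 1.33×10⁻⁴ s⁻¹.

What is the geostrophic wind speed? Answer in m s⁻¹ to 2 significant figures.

Pressure gradient: |∂P/∂n| = 1400 Pa / 319000 m = 4.39×10⁻³ Pa/m
Geostrophic balance (pressure-gradient force = Coriolis force):
V_g = (1/(fρ)) |∂P/∂n| = 4.39×10⁻³ / (1.33×10⁻⁴ × 0.950) = 34.7 m/s

35 m s⁻¹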